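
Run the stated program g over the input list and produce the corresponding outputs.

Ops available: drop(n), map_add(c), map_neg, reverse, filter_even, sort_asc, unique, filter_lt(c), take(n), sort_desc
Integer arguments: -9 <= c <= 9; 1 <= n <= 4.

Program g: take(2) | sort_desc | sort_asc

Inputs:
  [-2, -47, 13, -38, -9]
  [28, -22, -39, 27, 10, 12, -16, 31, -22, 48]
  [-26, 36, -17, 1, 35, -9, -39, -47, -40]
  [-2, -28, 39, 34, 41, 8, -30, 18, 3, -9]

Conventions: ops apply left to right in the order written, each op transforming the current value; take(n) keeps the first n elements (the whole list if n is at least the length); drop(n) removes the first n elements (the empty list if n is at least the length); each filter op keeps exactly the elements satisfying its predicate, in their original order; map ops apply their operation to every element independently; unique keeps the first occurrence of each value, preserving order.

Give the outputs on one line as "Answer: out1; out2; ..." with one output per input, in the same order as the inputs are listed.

[-47, -2]; [-22, 28]; [-26, 36]; [-28, -2]

Execution, op by op:
  [-2, -47, 13, -38, -9] -> [-2, -47] -> [-2, -47] -> [-47, -2]
  [28, -22, -39, 27, 10, 12, -16, 31, -22, 48] -> [28, -22] -> [28, -22] -> [-22, 28]
  [-26, 36, -17, 1, 35, -9, -39, -47, -40] -> [-26, 36] -> [36, -26] -> [-26, 36]
  [-2, -28, 39, 34, 41, 8, -30, 18, 3, -9] -> [-2, -28] -> [-2, -28] -> [-28, -2]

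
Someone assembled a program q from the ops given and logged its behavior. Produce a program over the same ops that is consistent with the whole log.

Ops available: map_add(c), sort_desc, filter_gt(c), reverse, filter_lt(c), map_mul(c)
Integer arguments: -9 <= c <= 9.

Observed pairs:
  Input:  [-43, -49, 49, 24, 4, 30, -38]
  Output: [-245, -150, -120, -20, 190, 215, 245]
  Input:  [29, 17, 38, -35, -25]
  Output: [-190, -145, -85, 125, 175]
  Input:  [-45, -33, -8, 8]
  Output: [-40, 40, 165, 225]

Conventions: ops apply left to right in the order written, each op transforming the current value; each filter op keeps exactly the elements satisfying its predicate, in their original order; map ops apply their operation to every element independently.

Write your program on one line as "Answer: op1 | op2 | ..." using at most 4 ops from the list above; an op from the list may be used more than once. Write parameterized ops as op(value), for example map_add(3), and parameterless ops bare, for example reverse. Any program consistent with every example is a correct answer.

sort_desc | reverse | map_mul(-5) | reverse

Check, running the answer program on each example:
  [-43, -49, 49, 24, 4, 30, -38] -> [49, 30, 24, 4, -38, -43, -49] -> [-49, -43, -38, 4, 24, 30, 49] -> [245, 215, 190, -20, -120, -150, -245] -> [-245, -150, -120, -20, 190, 215, 245]
  [29, 17, 38, -35, -25] -> [38, 29, 17, -25, -35] -> [-35, -25, 17, 29, 38] -> [175, 125, -85, -145, -190] -> [-190, -145, -85, 125, 175]
  [-45, -33, -8, 8] -> [8, -8, -33, -45] -> [-45, -33, -8, 8] -> [225, 165, 40, -40] -> [-40, 40, 165, 225]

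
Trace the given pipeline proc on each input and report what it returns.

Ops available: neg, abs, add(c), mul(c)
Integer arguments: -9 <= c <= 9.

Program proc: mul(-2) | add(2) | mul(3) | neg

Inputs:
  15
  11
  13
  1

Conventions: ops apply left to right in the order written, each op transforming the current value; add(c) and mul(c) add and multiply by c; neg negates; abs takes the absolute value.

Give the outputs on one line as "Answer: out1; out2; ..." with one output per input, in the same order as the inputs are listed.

84; 60; 72; 0

Execution, op by op:
  15 -> -30 -> -28 -> -84 -> 84
  11 -> -22 -> -20 -> -60 -> 60
  13 -> -26 -> -24 -> -72 -> 72
  1 -> -2 -> 0 -> 0 -> 0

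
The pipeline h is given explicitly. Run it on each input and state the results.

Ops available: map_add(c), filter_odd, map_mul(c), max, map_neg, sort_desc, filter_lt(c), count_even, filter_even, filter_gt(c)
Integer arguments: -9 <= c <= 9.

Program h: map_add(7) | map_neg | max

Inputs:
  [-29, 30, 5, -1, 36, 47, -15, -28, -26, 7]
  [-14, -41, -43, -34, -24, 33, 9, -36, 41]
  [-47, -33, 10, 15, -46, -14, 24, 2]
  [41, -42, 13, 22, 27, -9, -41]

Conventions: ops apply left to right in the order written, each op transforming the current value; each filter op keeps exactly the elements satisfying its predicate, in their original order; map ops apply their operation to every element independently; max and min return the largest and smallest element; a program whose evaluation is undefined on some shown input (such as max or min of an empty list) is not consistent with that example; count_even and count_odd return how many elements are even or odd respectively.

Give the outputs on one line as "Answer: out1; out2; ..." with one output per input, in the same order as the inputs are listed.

Execution, op by op:
  [-29, 30, 5, -1, 36, 47, -15, -28, -26, 7] -> [-22, 37, 12, 6, 43, 54, -8, -21, -19, 14] -> [22, -37, -12, -6, -43, -54, 8, 21, 19, -14] -> 22
  [-14, -41, -43, -34, -24, 33, 9, -36, 41] -> [-7, -34, -36, -27, -17, 40, 16, -29, 48] -> [7, 34, 36, 27, 17, -40, -16, 29, -48] -> 36
  [-47, -33, 10, 15, -46, -14, 24, 2] -> [-40, -26, 17, 22, -39, -7, 31, 9] -> [40, 26, -17, -22, 39, 7, -31, -9] -> 40
  [41, -42, 13, 22, 27, -9, -41] -> [48, -35, 20, 29, 34, -2, -34] -> [-48, 35, -20, -29, -34, 2, 34] -> 35

22; 36; 40; 35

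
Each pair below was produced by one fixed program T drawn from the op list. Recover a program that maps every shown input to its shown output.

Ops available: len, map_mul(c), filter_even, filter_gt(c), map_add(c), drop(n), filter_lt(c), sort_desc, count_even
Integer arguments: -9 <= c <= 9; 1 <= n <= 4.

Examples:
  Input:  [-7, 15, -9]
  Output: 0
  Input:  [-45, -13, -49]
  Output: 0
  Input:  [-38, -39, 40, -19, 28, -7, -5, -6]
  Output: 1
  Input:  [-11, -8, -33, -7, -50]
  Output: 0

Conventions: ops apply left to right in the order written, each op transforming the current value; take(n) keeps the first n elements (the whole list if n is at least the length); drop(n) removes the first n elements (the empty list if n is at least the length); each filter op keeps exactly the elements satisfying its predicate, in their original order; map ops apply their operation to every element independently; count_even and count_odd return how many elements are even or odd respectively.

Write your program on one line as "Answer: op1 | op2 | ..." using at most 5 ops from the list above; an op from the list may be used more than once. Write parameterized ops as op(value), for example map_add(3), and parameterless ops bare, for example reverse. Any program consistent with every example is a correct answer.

map_mul(-1) | filter_even | drop(3) | count_even

Check, running the answer program on each example:
  [-7, 15, -9] -> [7, -15, 9] -> [] -> [] -> 0
  [-45, -13, -49] -> [45, 13, 49] -> [] -> [] -> 0
  [-38, -39, 40, -19, 28, -7, -5, -6] -> [38, 39, -40, 19, -28, 7, 5, 6] -> [38, -40, -28, 6] -> [6] -> 1
  [-11, -8, -33, -7, -50] -> [11, 8, 33, 7, 50] -> [8, 50] -> [] -> 0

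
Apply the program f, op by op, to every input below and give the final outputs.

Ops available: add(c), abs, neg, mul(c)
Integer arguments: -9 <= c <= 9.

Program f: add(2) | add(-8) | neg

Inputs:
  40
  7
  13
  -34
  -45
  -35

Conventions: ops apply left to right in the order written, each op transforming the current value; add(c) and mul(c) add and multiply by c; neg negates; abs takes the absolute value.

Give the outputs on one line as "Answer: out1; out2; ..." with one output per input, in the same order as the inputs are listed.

-34; -1; -7; 40; 51; 41

Execution, op by op:
  40 -> 42 -> 34 -> -34
  7 -> 9 -> 1 -> -1
  13 -> 15 -> 7 -> -7
  -34 -> -32 -> -40 -> 40
  -45 -> -43 -> -51 -> 51
  -35 -> -33 -> -41 -> 41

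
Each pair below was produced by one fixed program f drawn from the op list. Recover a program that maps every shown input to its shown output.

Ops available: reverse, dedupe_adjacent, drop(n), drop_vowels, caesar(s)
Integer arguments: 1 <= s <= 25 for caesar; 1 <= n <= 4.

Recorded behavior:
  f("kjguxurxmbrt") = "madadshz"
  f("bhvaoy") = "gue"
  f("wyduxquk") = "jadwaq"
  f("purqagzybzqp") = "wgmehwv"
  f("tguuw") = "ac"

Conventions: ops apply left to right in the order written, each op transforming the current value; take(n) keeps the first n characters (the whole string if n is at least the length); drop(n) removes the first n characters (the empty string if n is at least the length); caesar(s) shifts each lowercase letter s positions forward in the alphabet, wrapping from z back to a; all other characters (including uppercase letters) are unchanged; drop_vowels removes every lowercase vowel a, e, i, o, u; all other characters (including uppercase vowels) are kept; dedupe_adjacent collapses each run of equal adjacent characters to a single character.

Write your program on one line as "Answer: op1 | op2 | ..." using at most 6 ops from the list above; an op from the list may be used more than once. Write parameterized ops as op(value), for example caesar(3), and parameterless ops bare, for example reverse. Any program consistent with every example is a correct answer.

caesar(9) | drop(2) | dedupe_adjacent | drop_vowels | caesar(23)

Check, running the answer program on each example:
  "kjguxurxmbrt" -> "tspdgdagvkac" -> "pdgdagvkac" -> "pdgdagvkac" -> "pdgdgvkc" -> "madadshz"
  "bhvaoy" -> "kqejxh" -> "ejxh" -> "ejxh" -> "jxh" -> "gue"
  "wyduxquk" -> "fhmdgzdt" -> "mdgzdt" -> "mdgzdt" -> "mdgzdt" -> "jadwaq"
  "purqagzybzqp" -> "ydazjpihkizy" -> "azjpihkizy" -> "azjpihkizy" -> "zjphkzy" -> "wgmehwv"
  "tguuw" -> "cpddf" -> "ddf" -> "df" -> "df" -> "ac"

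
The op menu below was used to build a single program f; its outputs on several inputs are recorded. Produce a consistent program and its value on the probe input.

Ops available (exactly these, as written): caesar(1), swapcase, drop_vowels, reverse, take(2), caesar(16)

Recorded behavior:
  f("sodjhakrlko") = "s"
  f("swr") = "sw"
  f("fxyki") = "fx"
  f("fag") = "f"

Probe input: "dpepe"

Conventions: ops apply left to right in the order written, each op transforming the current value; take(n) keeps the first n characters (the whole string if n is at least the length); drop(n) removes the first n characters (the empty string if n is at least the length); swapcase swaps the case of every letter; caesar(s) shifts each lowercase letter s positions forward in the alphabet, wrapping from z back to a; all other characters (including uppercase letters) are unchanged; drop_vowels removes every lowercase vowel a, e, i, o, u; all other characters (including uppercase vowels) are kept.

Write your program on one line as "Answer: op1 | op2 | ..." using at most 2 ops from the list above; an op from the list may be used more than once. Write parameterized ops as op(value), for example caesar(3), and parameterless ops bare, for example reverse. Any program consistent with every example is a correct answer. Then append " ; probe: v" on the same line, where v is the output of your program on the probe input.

take(2) | drop_vowels ; probe: "dp"

Check, running the answer program on each example:
  "sodjhakrlko" -> "so" -> "s"
  "swr" -> "sw" -> "sw"
  "fxyki" -> "fx" -> "fx"
  "fag" -> "fa" -> "f"
  probe: "dpepe" -> "dp" -> "dp"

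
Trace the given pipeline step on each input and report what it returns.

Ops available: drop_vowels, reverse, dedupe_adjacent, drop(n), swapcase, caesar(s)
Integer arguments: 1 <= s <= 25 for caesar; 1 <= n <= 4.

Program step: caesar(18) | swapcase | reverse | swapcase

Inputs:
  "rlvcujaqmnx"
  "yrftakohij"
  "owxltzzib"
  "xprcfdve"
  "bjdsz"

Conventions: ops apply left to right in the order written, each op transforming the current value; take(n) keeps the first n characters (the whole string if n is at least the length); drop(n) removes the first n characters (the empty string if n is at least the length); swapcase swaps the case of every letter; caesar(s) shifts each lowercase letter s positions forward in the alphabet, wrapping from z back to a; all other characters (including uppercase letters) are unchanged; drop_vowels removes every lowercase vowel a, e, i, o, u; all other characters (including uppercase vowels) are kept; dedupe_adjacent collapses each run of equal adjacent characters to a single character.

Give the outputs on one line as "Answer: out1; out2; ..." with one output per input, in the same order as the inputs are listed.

"pfeisbmundj"; "bazgcslxjq"; "tarrldpog"; "wnvxujhp"; "rkvbt"

Execution, op by op:
  "rlvcujaqmnx" -> "jdnumbsiefp" -> "JDNUMBSIEFP" -> "PFEISBMUNDJ" -> "pfeisbmundj"
  "yrftakohij" -> "qjxlscgzab" -> "QJXLSCGZAB" -> "BAZGCSLXJQ" -> "bazgcslxjq"
  "owxltzzib" -> "gopdlrrat" -> "GOPDLRRAT" -> "TARRLDPOG" -> "tarrldpog"
  "xprcfdve" -> "phjuxvnw" -> "PHJUXVNW" -> "WNVXUJHP" -> "wnvxujhp"
  "bjdsz" -> "tbvkr" -> "TBVKR" -> "RKVBT" -> "rkvbt"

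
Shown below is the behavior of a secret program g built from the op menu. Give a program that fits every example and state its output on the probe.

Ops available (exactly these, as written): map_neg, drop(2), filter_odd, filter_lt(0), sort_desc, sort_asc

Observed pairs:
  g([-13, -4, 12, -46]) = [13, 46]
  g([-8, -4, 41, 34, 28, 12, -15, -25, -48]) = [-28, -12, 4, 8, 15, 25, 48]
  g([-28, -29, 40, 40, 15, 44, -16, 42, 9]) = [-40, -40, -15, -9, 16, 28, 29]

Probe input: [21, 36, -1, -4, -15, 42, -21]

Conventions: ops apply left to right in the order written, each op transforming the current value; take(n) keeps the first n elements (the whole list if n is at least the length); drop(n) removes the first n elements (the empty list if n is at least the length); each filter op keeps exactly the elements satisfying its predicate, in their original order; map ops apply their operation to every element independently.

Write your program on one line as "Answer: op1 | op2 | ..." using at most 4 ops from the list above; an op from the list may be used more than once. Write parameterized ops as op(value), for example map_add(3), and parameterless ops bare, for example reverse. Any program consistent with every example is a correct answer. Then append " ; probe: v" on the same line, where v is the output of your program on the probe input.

map_neg | sort_asc | drop(2) ; probe: [-21, 1, 4, 15, 21]

Check, running the answer program on each example:
  [-13, -4, 12, -46] -> [13, 4, -12, 46] -> [-12, 4, 13, 46] -> [13, 46]
  [-8, -4, 41, 34, 28, 12, -15, -25, -48] -> [8, 4, -41, -34, -28, -12, 15, 25, 48] -> [-41, -34, -28, -12, 4, 8, 15, 25, 48] -> [-28, -12, 4, 8, 15, 25, 48]
  [-28, -29, 40, 40, 15, 44, -16, 42, 9] -> [28, 29, -40, -40, -15, -44, 16, -42, -9] -> [-44, -42, -40, -40, -15, -9, 16, 28, 29] -> [-40, -40, -15, -9, 16, 28, 29]
  probe: [21, 36, -1, -4, -15, 42, -21] -> [-21, -36, 1, 4, 15, -42, 21] -> [-42, -36, -21, 1, 4, 15, 21] -> [-21, 1, 4, 15, 21]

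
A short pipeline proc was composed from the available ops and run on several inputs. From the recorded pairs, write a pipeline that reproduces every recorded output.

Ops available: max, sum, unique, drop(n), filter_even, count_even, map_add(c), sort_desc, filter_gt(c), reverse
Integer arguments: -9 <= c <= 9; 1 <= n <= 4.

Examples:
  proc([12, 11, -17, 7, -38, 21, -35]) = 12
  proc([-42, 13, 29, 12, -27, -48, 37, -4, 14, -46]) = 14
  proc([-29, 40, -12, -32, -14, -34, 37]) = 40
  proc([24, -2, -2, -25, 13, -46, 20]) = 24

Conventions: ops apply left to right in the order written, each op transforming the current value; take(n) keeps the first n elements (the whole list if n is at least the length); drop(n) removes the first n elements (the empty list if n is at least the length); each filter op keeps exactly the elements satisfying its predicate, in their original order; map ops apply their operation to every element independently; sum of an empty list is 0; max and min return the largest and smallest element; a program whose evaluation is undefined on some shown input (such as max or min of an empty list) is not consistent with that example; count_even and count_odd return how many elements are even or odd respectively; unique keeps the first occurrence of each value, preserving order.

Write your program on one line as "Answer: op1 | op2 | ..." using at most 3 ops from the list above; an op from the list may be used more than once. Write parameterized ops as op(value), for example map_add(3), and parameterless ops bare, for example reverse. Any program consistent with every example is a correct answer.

filter_even | reverse | max

Check, running the answer program on each example:
  [12, 11, -17, 7, -38, 21, -35] -> [12, -38] -> [-38, 12] -> 12
  [-42, 13, 29, 12, -27, -48, 37, -4, 14, -46] -> [-42, 12, -48, -4, 14, -46] -> [-46, 14, -4, -48, 12, -42] -> 14
  [-29, 40, -12, -32, -14, -34, 37] -> [40, -12, -32, -14, -34] -> [-34, -14, -32, -12, 40] -> 40
  [24, -2, -2, -25, 13, -46, 20] -> [24, -2, -2, -46, 20] -> [20, -46, -2, -2, 24] -> 24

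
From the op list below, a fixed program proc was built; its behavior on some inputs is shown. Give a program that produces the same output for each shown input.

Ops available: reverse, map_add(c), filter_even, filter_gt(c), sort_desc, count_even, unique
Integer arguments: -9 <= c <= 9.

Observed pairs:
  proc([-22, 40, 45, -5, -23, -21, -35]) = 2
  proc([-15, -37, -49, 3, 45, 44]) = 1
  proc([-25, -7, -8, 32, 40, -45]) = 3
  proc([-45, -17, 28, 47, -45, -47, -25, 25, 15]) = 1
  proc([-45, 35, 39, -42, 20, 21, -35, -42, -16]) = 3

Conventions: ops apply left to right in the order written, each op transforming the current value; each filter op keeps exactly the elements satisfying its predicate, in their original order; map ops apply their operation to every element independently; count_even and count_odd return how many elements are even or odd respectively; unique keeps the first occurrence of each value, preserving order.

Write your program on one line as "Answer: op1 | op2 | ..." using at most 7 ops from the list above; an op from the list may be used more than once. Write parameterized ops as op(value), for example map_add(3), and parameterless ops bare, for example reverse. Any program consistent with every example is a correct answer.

reverse | filter_even | unique | sort_desc | reverse | count_even

Check, running the answer program on each example:
  [-22, 40, 45, -5, -23, -21, -35] -> [-35, -21, -23, -5, 45, 40, -22] -> [40, -22] -> [40, -22] -> [40, -22] -> [-22, 40] -> 2
  [-15, -37, -49, 3, 45, 44] -> [44, 45, 3, -49, -37, -15] -> [44] -> [44] -> [44] -> [44] -> 1
  [-25, -7, -8, 32, 40, -45] -> [-45, 40, 32, -8, -7, -25] -> [40, 32, -8] -> [40, 32, -8] -> [40, 32, -8] -> [-8, 32, 40] -> 3
  [-45, -17, 28, 47, -45, -47, -25, 25, 15] -> [15, 25, -25, -47, -45, 47, 28, -17, -45] -> [28] -> [28] -> [28] -> [28] -> 1
  [-45, 35, 39, -42, 20, 21, -35, -42, -16] -> [-16, -42, -35, 21, 20, -42, 39, 35, -45] -> [-16, -42, 20, -42] -> [-16, -42, 20] -> [20, -16, -42] -> [-42, -16, 20] -> 3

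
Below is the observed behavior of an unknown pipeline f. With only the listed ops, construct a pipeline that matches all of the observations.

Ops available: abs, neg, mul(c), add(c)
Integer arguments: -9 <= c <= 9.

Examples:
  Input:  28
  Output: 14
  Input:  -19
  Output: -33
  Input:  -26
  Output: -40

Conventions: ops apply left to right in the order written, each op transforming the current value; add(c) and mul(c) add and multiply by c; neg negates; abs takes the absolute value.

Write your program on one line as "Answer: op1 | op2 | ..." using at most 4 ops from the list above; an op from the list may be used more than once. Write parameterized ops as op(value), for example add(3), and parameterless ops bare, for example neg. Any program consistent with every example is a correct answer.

neg | add(5) | add(9) | neg

Check, running the answer program on each example:
  28 -> -28 -> -23 -> -14 -> 14
  -19 -> 19 -> 24 -> 33 -> -33
  -26 -> 26 -> 31 -> 40 -> -40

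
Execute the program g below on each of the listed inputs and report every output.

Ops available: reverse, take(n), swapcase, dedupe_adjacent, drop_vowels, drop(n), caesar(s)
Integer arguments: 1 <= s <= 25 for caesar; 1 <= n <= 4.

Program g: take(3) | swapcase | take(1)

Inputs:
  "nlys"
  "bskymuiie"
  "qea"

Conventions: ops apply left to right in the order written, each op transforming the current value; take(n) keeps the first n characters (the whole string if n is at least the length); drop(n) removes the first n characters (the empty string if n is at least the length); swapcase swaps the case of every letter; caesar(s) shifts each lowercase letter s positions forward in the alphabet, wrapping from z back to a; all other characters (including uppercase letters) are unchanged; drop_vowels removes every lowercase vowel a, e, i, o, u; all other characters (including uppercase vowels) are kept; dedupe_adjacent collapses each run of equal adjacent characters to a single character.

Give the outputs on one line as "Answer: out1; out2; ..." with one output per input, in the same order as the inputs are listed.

"N"; "B"; "Q"

Execution, op by op:
  "nlys" -> "nly" -> "NLY" -> "N"
  "bskymuiie" -> "bsk" -> "BSK" -> "B"
  "qea" -> "qea" -> "QEA" -> "Q"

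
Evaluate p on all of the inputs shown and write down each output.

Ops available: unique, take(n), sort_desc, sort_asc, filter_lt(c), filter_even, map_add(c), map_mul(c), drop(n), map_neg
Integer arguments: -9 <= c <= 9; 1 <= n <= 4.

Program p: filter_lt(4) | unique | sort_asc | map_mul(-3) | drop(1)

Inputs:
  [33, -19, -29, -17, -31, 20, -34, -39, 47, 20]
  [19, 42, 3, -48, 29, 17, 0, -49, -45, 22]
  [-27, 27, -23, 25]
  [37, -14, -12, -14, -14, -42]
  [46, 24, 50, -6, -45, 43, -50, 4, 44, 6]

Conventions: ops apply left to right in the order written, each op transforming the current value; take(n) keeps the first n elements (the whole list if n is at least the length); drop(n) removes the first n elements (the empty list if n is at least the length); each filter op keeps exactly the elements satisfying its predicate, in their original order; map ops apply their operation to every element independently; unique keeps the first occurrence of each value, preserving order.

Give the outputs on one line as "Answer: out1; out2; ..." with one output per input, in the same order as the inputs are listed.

Execution, op by op:
  [33, -19, -29, -17, -31, 20, -34, -39, 47, 20] -> [-19, -29, -17, -31, -34, -39] -> [-19, -29, -17, -31, -34, -39] -> [-39, -34, -31, -29, -19, -17] -> [117, 102, 93, 87, 57, 51] -> [102, 93, 87, 57, 51]
  [19, 42, 3, -48, 29, 17, 0, -49, -45, 22] -> [3, -48, 0, -49, -45] -> [3, -48, 0, -49, -45] -> [-49, -48, -45, 0, 3] -> [147, 144, 135, 0, -9] -> [144, 135, 0, -9]
  [-27, 27, -23, 25] -> [-27, -23] -> [-27, -23] -> [-27, -23] -> [81, 69] -> [69]
  [37, -14, -12, -14, -14, -42] -> [-14, -12, -14, -14, -42] -> [-14, -12, -42] -> [-42, -14, -12] -> [126, 42, 36] -> [42, 36]
  [46, 24, 50, -6, -45, 43, -50, 4, 44, 6] -> [-6, -45, -50] -> [-6, -45, -50] -> [-50, -45, -6] -> [150, 135, 18] -> [135, 18]

[102, 93, 87, 57, 51]; [144, 135, 0, -9]; [69]; [42, 36]; [135, 18]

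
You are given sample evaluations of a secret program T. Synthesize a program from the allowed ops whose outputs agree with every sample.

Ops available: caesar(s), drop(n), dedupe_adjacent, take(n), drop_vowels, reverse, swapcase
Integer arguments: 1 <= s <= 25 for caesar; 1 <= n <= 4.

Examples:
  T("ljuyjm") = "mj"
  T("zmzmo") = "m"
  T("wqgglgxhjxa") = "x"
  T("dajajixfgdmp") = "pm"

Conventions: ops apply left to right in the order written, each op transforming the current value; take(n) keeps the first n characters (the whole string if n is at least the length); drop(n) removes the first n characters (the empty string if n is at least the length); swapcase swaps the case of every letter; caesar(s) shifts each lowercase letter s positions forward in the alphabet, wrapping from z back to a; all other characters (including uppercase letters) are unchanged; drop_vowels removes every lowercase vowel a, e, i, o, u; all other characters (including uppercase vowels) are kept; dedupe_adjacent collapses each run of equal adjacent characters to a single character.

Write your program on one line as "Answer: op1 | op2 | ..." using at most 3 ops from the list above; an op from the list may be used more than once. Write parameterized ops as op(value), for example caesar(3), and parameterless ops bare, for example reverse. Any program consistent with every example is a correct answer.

reverse | take(2) | drop_vowels

Check, running the answer program on each example:
  "ljuyjm" -> "mjyujl" -> "mj" -> "mj"
  "zmzmo" -> "omzmz" -> "om" -> "m"
  "wqgglgxhjxa" -> "axjhxglggqw" -> "ax" -> "x"
  "dajajixfgdmp" -> "pmdgfxijajad" -> "pm" -> "pm"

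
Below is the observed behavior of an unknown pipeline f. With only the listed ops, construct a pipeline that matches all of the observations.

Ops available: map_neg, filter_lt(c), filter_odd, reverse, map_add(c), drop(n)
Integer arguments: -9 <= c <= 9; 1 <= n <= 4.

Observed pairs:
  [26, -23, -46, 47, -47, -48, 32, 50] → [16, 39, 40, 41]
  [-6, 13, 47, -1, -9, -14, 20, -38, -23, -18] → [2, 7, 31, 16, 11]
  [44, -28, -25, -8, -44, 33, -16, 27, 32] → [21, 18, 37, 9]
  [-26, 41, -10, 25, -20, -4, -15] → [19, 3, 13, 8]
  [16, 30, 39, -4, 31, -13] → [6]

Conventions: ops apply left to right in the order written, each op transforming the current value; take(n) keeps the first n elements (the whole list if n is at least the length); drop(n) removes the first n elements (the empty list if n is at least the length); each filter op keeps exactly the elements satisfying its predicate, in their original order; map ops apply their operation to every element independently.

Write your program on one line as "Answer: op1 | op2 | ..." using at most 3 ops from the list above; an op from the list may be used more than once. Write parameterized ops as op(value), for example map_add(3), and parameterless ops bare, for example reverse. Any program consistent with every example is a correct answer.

map_add(7) | filter_lt(-1) | map_neg

Check, running the answer program on each example:
  [26, -23, -46, 47, -47, -48, 32, 50] -> [33, -16, -39, 54, -40, -41, 39, 57] -> [-16, -39, -40, -41] -> [16, 39, 40, 41]
  [-6, 13, 47, -1, -9, -14, 20, -38, -23, -18] -> [1, 20, 54, 6, -2, -7, 27, -31, -16, -11] -> [-2, -7, -31, -16, -11] -> [2, 7, 31, 16, 11]
  [44, -28, -25, -8, -44, 33, -16, 27, 32] -> [51, -21, -18, -1, -37, 40, -9, 34, 39] -> [-21, -18, -37, -9] -> [21, 18, 37, 9]
  [-26, 41, -10, 25, -20, -4, -15] -> [-19, 48, -3, 32, -13, 3, -8] -> [-19, -3, -13, -8] -> [19, 3, 13, 8]
  [16, 30, 39, -4, 31, -13] -> [23, 37, 46, 3, 38, -6] -> [-6] -> [6]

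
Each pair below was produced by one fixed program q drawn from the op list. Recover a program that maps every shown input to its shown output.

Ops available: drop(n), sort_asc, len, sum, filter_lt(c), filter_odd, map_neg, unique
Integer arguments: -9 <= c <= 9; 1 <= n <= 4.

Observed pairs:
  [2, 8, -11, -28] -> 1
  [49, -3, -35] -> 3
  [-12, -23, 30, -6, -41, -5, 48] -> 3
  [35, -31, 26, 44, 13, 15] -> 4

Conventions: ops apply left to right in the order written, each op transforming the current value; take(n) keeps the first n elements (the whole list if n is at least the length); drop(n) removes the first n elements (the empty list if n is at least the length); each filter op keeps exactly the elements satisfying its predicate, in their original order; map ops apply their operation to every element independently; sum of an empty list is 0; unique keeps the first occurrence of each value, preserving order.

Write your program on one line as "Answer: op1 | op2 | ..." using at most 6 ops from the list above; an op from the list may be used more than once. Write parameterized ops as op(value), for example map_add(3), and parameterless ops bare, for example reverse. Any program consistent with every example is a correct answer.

filter_odd | map_neg | sort_asc | map_neg | len

Check, running the answer program on each example:
  [2, 8, -11, -28] -> [-11] -> [11] -> [11] -> [-11] -> 1
  [49, -3, -35] -> [49, -3, -35] -> [-49, 3, 35] -> [-49, 3, 35] -> [49, -3, -35] -> 3
  [-12, -23, 30, -6, -41, -5, 48] -> [-23, -41, -5] -> [23, 41, 5] -> [5, 23, 41] -> [-5, -23, -41] -> 3
  [35, -31, 26, 44, 13, 15] -> [35, -31, 13, 15] -> [-35, 31, -13, -15] -> [-35, -15, -13, 31] -> [35, 15, 13, -31] -> 4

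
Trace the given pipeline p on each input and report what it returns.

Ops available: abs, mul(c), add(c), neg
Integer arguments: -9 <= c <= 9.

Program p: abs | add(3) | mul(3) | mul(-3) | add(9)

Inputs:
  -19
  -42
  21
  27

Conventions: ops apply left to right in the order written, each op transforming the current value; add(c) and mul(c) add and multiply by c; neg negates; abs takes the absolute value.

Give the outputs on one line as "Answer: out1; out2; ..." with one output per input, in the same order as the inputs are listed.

Execution, op by op:
  -19 -> 19 -> 22 -> 66 -> -198 -> -189
  -42 -> 42 -> 45 -> 135 -> -405 -> -396
  21 -> 21 -> 24 -> 72 -> -216 -> -207
  27 -> 27 -> 30 -> 90 -> -270 -> -261

-189; -396; -207; -261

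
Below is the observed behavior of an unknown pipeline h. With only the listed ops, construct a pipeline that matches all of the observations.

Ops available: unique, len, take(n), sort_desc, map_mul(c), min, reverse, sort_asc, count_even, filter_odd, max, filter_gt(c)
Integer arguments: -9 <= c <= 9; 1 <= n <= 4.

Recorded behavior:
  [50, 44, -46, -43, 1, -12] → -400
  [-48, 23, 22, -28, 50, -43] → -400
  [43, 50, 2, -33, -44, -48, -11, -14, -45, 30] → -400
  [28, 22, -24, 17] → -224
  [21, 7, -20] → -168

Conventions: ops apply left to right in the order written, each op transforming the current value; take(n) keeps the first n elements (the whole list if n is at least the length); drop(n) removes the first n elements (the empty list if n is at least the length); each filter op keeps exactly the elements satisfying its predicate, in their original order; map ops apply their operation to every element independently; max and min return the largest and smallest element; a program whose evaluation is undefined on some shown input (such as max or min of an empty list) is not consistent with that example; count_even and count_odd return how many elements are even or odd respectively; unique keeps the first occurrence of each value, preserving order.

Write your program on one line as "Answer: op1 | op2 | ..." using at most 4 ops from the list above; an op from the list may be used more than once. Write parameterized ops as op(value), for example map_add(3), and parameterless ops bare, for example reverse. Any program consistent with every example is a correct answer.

sort_desc | map_mul(-8) | sort_desc | min

Check, running the answer program on each example:
  [50, 44, -46, -43, 1, -12] -> [50, 44, 1, -12, -43, -46] -> [-400, -352, -8, 96, 344, 368] -> [368, 344, 96, -8, -352, -400] -> -400
  [-48, 23, 22, -28, 50, -43] -> [50, 23, 22, -28, -43, -48] -> [-400, -184, -176, 224, 344, 384] -> [384, 344, 224, -176, -184, -400] -> -400
  [43, 50, 2, -33, -44, -48, -11, -14, -45, 30] -> [50, 43, 30, 2, -11, -14, -33, -44, -45, -48] -> [-400, -344, -240, -16, 88, 112, 264, 352, 360, 384] -> [384, 360, 352, 264, 112, 88, -16, -240, -344, -400] -> -400
  [28, 22, -24, 17] -> [28, 22, 17, -24] -> [-224, -176, -136, 192] -> [192, -136, -176, -224] -> -224
  [21, 7, -20] -> [21, 7, -20] -> [-168, -56, 160] -> [160, -56, -168] -> -168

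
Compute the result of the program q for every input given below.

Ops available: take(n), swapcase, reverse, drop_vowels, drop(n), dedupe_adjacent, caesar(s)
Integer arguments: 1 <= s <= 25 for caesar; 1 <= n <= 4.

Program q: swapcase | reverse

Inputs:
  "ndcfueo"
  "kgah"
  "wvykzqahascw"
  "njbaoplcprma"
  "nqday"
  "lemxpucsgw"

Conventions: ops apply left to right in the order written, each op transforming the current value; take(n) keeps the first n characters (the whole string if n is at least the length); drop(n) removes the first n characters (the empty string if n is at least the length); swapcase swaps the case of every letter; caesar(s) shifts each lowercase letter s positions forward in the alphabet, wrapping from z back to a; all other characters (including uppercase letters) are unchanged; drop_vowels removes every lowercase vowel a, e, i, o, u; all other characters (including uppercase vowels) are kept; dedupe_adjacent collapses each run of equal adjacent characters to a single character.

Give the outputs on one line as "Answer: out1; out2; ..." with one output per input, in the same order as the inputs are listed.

"OEUFCDN"; "HAGK"; "WCSAHAQZKYVW"; "AMRPCLPOABJN"; "YADQN"; "WGSCUPXMEL"

Execution, op by op:
  "ndcfueo" -> "NDCFUEO" -> "OEUFCDN"
  "kgah" -> "KGAH" -> "HAGK"
  "wvykzqahascw" -> "WVYKZQAHASCW" -> "WCSAHAQZKYVW"
  "njbaoplcprma" -> "NJBAOPLCPRMA" -> "AMRPCLPOABJN"
  "nqday" -> "NQDAY" -> "YADQN"
  "lemxpucsgw" -> "LEMXPUCSGW" -> "WGSCUPXMEL"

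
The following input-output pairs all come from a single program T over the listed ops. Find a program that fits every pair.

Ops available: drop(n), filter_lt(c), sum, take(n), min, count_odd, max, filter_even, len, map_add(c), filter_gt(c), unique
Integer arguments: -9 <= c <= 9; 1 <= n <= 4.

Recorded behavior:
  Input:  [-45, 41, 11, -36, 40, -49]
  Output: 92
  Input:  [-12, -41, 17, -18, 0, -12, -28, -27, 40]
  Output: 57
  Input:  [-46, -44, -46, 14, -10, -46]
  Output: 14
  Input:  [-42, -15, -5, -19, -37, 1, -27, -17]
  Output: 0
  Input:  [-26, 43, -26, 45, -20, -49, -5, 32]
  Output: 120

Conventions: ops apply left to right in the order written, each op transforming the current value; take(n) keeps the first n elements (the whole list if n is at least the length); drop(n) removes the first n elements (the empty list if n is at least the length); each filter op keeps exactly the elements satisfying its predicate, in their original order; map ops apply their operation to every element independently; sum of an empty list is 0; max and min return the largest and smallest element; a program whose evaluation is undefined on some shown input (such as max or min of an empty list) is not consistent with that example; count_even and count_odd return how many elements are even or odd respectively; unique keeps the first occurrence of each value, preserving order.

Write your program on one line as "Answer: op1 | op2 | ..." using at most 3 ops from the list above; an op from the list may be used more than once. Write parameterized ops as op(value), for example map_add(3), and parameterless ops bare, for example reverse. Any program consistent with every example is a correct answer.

filter_gt(8) | sum

Check, running the answer program on each example:
  [-45, 41, 11, -36, 40, -49] -> [41, 11, 40] -> 92
  [-12, -41, 17, -18, 0, -12, -28, -27, 40] -> [17, 40] -> 57
  [-46, -44, -46, 14, -10, -46] -> [14] -> 14
  [-42, -15, -5, -19, -37, 1, -27, -17] -> [] -> 0
  [-26, 43, -26, 45, -20, -49, -5, 32] -> [43, 45, 32] -> 120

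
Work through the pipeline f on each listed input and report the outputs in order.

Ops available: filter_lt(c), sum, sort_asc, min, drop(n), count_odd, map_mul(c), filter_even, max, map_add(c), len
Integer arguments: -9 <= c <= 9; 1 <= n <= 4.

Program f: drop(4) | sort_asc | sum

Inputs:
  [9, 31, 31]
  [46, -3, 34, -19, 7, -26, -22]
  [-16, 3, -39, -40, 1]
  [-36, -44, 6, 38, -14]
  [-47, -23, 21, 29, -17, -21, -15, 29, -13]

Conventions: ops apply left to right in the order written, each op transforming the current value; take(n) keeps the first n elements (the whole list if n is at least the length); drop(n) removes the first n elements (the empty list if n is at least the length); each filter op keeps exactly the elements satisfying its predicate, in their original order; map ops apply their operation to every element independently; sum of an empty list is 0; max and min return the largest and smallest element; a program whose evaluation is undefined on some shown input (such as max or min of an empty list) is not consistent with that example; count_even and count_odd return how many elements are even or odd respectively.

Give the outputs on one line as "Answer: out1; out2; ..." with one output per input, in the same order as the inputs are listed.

Execution, op by op:
  [9, 31, 31] -> [] -> [] -> 0
  [46, -3, 34, -19, 7, -26, -22] -> [7, -26, -22] -> [-26, -22, 7] -> -41
  [-16, 3, -39, -40, 1] -> [1] -> [1] -> 1
  [-36, -44, 6, 38, -14] -> [-14] -> [-14] -> -14
  [-47, -23, 21, 29, -17, -21, -15, 29, -13] -> [-17, -21, -15, 29, -13] -> [-21, -17, -15, -13, 29] -> -37

0; -41; 1; -14; -37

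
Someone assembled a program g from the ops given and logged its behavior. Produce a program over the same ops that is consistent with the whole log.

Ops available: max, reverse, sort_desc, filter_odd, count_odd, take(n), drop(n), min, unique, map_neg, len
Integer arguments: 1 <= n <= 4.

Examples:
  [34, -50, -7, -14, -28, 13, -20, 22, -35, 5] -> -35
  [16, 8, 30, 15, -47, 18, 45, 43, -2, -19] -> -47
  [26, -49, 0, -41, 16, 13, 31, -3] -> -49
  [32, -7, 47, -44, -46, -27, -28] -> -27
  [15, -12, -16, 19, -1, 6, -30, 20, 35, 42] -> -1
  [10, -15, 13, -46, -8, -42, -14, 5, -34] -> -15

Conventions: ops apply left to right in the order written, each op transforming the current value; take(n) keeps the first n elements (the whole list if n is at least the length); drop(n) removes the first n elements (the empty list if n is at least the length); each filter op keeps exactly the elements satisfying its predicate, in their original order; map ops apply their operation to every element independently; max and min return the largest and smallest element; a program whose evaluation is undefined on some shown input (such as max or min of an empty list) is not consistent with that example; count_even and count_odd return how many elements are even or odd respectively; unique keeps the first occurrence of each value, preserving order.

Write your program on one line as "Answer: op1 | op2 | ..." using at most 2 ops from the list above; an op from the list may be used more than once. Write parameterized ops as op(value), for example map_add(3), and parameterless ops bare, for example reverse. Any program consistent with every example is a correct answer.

filter_odd | min

Check, running the answer program on each example:
  [34, -50, -7, -14, -28, 13, -20, 22, -35, 5] -> [-7, 13, -35, 5] -> -35
  [16, 8, 30, 15, -47, 18, 45, 43, -2, -19] -> [15, -47, 45, 43, -19] -> -47
  [26, -49, 0, -41, 16, 13, 31, -3] -> [-49, -41, 13, 31, -3] -> -49
  [32, -7, 47, -44, -46, -27, -28] -> [-7, 47, -27] -> -27
  [15, -12, -16, 19, -1, 6, -30, 20, 35, 42] -> [15, 19, -1, 35] -> -1
  [10, -15, 13, -46, -8, -42, -14, 5, -34] -> [-15, 13, 5] -> -15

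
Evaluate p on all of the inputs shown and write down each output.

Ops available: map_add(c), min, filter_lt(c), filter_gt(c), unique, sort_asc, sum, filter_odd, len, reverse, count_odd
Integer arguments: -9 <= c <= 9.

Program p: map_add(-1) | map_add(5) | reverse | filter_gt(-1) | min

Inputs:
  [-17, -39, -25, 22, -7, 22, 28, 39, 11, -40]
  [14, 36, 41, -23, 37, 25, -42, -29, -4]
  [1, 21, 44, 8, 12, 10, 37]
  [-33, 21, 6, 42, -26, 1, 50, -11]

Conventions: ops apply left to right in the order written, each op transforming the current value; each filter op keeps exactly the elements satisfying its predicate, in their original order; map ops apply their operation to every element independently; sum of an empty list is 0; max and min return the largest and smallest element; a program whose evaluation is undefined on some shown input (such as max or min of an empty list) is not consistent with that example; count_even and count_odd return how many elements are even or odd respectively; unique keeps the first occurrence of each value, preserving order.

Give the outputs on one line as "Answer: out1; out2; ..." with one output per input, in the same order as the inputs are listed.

Execution, op by op:
  [-17, -39, -25, 22, -7, 22, 28, 39, 11, -40] -> [-18, -40, -26, 21, -8, 21, 27, 38, 10, -41] -> [-13, -35, -21, 26, -3, 26, 32, 43, 15, -36] -> [-36, 15, 43, 32, 26, -3, 26, -21, -35, -13] -> [15, 43, 32, 26, 26] -> 15
  [14, 36, 41, -23, 37, 25, -42, -29, -4] -> [13, 35, 40, -24, 36, 24, -43, -30, -5] -> [18, 40, 45, -19, 41, 29, -38, -25, 0] -> [0, -25, -38, 29, 41, -19, 45, 40, 18] -> [0, 29, 41, 45, 40, 18] -> 0
  [1, 21, 44, 8, 12, 10, 37] -> [0, 20, 43, 7, 11, 9, 36] -> [5, 25, 48, 12, 16, 14, 41] -> [41, 14, 16, 12, 48, 25, 5] -> [41, 14, 16, 12, 48, 25, 5] -> 5
  [-33, 21, 6, 42, -26, 1, 50, -11] -> [-34, 20, 5, 41, -27, 0, 49, -12] -> [-29, 25, 10, 46, -22, 5, 54, -7] -> [-7, 54, 5, -22, 46, 10, 25, -29] -> [54, 5, 46, 10, 25] -> 5

15; 0; 5; 5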